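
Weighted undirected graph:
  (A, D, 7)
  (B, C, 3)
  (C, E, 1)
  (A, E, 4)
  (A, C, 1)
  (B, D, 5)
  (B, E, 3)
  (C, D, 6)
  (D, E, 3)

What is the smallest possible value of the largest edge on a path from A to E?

Comparing a few candidate routes:
A-C-B-E: max(1, 3, 3) = 3
A-C-E: max(1, 1) = 1
A-E: max(4) = 4
The minimum achievable maximum is 1.

1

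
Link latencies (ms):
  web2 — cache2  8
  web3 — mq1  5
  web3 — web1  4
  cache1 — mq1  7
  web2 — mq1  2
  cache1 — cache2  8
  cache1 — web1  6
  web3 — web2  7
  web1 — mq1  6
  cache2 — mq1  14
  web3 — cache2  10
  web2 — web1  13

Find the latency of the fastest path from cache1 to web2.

9

Checking several routes:
cache1 → web1 → mq1 → web2: 6 + 6 + 2 = 14
cache1 → web1 → web3 → mq1 → web2: 6 + 4 + 5 + 2 = 17
cache1 → cache2 → web2: 8 + 8 = 16
cache1 → mq1 → web2: 7 + 2 = 9
Best route has total 9 ms.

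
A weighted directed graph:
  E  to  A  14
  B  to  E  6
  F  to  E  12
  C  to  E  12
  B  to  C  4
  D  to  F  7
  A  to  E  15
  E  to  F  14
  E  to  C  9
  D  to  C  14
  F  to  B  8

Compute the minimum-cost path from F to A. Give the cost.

26

Paths from F to A:
F→B→C→E→A: 8 + 4 + 12 + 14 = 38
F→B→E→A: 8 + 6 + 14 = 28
F→E→A: 12 + 14 = 26
Shortest: 26.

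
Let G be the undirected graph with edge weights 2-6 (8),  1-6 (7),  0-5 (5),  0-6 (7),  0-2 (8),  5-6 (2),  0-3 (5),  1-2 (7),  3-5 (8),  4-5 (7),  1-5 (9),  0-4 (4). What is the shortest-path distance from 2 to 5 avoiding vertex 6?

Paths from 2 to 5 avoiding 6:
2-0-5: 8 + 5 = 13
2-0-4-5: 8 + 4 + 7 = 19
2-1-5: 7 + 9 = 16
2-0-3-5: 8 + 5 + 8 = 21
Best route has total 13.

13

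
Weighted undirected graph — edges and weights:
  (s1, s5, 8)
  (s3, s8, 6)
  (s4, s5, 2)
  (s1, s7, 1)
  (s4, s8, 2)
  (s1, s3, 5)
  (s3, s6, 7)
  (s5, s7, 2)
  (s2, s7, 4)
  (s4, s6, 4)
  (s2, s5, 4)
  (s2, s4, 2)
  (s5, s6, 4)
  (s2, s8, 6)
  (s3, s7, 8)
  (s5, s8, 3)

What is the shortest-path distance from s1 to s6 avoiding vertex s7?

A few of the s1→s6 routes:
s1 - s5 - s4 - s6: 8 + 2 + 4 = 14
s1 - s3 - s6: 5 + 7 = 12
s1 - s5 - s6: 8 + 4 = 12
Shortest: 12.

12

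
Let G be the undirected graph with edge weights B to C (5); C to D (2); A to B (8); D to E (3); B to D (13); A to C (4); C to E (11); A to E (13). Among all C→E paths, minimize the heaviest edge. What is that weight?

3

Some routes from C to E:
C-D-B-A-E: max(2, 13, 8, 13) = 13
C-A-B-D-E: max(4, 8, 13, 3) = 13
C-E: max(11) = 11
C-D-E: max(2, 3) = 3
Smallest bottleneck: 3.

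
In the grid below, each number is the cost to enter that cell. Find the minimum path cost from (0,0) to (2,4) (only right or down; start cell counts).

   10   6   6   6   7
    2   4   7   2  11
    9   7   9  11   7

43

Path [0,0] [1,0] [1,1] [1,2] [1,3] [1,4] [2,4]: 10 + 2 + 4 + 7 + 2 + 11 + 7 = 43.
For comparison, the top-then-right route costs 53.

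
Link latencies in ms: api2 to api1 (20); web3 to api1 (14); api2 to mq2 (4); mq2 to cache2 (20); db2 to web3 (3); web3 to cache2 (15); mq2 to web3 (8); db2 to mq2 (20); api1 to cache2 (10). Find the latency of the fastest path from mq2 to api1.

Some routes from mq2 to api1:
mq2 -> web3 -> api1: 8 + 14 = 22
mq2 -> db2 -> web3 -> api1: 20 + 3 + 14 = 37
mq2 -> cache2 -> api1: 20 + 10 = 30
mq2 -> db2 -> web3 -> cache2 -> api1: 20 + 3 + 15 + 10 = 48
mq2 -> web3 -> cache2 -> api1: 8 + 15 + 10 = 33
mq2 -> api2 -> api1: 4 + 20 = 24
Shortest: 22 ms.

22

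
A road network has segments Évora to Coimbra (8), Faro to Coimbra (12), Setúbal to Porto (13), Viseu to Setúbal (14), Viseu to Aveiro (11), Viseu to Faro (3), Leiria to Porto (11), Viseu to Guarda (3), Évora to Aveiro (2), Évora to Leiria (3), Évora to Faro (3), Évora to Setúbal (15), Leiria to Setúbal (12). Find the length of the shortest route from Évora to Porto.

A few of the Évora→Porto routes:
Évora -> Leiria -> Setúbal -> Porto: 3 + 12 + 13 = 28
Évora -> Leiria -> Porto: 3 + 11 = 14
Évora -> Setúbal -> Porto: 15 + 13 = 28
Shortest: 14 km.

14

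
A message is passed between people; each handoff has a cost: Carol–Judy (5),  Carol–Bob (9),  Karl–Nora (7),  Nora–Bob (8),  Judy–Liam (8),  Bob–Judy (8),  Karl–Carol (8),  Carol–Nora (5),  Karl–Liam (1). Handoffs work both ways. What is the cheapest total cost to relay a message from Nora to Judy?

Some routes from Nora to Judy:
Nora - Karl - Liam - Judy: 7 + 1 + 8 = 16
Nora - Carol - Judy: 5 + 5 = 10
Nora - Bob - Judy: 8 + 8 = 16
The minimum is 10.

10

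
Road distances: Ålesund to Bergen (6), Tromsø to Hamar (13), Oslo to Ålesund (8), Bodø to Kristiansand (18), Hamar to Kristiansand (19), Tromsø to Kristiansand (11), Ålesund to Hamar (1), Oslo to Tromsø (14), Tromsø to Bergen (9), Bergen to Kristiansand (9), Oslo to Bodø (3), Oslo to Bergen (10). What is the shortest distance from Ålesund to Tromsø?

14

Checking several routes:
Ålesund - Oslo - Tromsø: 8 + 14 = 22
Ålesund - Bergen - Tromsø: 6 + 9 = 15
Ålesund - Bergen - Kristiansand - Tromsø: 6 + 9 + 11 = 26
Ålesund - Hamar - Tromsø: 1 + 13 = 14
Shortest: 14.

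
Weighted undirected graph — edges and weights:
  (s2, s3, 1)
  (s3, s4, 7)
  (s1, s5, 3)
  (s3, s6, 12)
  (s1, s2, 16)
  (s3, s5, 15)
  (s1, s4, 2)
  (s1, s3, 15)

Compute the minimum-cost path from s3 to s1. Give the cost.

Paths from s3 to s1:
s3 → s2 → s1: 1 + 16 = 17
s3 → s4 → s1: 7 + 2 = 9
s3 → s5 → s1: 15 + 3 = 18
s3 → s1: 15
Shortest: 9.

9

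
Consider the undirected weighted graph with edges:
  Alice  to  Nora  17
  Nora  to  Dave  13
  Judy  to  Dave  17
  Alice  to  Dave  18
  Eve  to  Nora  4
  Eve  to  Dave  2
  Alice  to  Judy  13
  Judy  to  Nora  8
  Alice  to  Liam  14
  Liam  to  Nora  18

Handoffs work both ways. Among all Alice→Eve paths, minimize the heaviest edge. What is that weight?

Comparing a few candidate routes:
Alice - Nora - Eve: max(17, 4) = 17
Alice - Judy - Nora - Dave - Eve: max(13, 8, 13, 2) = 13
Alice - Nora - Judy - Dave - Eve: max(17, 8, 17, 2) = 17
Alice - Nora - Dave - Eve: max(17, 13, 2) = 17
Alice - Judy - Nora - Eve: max(13, 8, 4) = 13
The minimum achievable maximum is 13.

13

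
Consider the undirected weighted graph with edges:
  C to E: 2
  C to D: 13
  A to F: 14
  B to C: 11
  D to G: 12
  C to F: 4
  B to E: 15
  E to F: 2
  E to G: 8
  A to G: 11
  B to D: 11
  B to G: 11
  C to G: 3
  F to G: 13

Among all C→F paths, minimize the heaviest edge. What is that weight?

2

Checking several routes:
C → F: max(4) = 4
C → E → F: max(2, 2) = 2
C → B → D → G → E → F: max(11, 11, 12, 8, 2) = 12
C → B → D → G → F: max(11, 11, 12, 13) = 13
C → B → G → E → F: max(11, 11, 8, 2) = 11
C → G → E → F: max(3, 8, 2) = 8
The minimum achievable maximum is 2.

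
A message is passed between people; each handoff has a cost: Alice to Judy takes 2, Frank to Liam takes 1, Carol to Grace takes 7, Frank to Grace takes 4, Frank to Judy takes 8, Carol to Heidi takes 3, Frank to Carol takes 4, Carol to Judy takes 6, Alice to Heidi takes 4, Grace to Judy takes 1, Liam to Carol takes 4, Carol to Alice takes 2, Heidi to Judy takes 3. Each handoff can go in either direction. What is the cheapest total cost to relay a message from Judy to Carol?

Comparing a few candidate routes:
Judy -> Grace -> Frank -> Carol: 1 + 4 + 4 = 9
Judy -> Heidi -> Carol: 3 + 3 = 6
Judy -> Heidi -> Alice -> Carol: 3 + 4 + 2 = 9
Judy -> Alice -> Carol: 2 + 2 = 4
Judy -> Carol: 6
Judy -> Grace -> Carol: 1 + 7 = 8
Shortest: 4.

4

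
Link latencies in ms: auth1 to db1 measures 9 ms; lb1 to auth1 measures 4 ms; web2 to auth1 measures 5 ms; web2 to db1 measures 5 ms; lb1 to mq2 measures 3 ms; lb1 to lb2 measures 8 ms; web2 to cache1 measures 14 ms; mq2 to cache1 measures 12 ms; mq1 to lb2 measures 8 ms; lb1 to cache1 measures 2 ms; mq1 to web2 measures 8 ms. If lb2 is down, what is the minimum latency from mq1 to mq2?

Comparing a few candidate routes:
mq1 - web2 - auth1 - lb1 - mq2: 8 + 5 + 4 + 3 = 20
mq1 - web2 - cache1 - lb1 - mq2: 8 + 14 + 2 + 3 = 27
mq1 - web2 - db1 - auth1 - lb1 - mq2: 8 + 5 + 9 + 4 + 3 = 29
The minimum is 20 ms.

20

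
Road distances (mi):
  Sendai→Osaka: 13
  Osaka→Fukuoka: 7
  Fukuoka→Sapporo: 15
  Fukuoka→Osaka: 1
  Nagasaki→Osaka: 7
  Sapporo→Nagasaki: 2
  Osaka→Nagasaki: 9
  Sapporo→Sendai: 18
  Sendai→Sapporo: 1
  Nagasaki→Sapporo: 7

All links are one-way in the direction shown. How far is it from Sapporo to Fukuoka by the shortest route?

Routes from Sapporo to Fukuoka:
Sapporo - Nagasaki - Osaka - Fukuoka: 2 + 7 + 7 = 16
Sapporo - Sendai - Osaka - Fukuoka: 18 + 13 + 7 = 38
Best route has total 16 mi.

16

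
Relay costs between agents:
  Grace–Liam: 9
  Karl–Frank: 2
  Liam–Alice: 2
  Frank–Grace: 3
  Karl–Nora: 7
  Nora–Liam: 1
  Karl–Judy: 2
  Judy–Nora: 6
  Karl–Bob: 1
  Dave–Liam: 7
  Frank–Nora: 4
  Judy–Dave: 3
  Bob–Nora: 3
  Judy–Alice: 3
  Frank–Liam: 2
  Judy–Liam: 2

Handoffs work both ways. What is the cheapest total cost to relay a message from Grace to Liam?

5

Comparing a few candidate routes:
Grace-Frank-Karl-Judy-Liam: 3 + 2 + 2 + 2 = 9
Grace-Liam: 9
Grace-Frank-Liam: 3 + 2 = 5
Grace-Frank-Nora-Liam: 3 + 4 + 1 = 8
Grace-Frank-Karl-Bob-Nora-Liam: 3 + 2 + 1 + 3 + 1 = 10
Shortest: 5.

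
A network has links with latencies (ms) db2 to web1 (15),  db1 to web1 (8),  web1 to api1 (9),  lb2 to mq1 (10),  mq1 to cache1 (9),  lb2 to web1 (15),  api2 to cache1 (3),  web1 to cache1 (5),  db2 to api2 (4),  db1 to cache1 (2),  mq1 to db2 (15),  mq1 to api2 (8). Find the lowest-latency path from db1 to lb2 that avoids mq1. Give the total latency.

22

Routes from db1 to lb2 avoiding mq1:
db1 -> web1 -> lb2: 8 + 15 = 23
db1 -> cache1 -> api2 -> db2 -> web1 -> lb2: 2 + 3 + 4 + 15 + 15 = 39
db1 -> cache1 -> web1 -> lb2: 2 + 5 + 15 = 22
Shortest: 22 ms.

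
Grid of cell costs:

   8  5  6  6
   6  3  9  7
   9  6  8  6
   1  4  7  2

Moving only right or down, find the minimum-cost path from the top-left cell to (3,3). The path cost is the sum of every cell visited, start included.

35

One optimal route is (0,0) → (0,1) → (1,1) → (2,1) → (3,1) → (3,2) → (3,3).
Its cost is 8 + 5 + 3 + 6 + 4 + 7 + 2 = 35.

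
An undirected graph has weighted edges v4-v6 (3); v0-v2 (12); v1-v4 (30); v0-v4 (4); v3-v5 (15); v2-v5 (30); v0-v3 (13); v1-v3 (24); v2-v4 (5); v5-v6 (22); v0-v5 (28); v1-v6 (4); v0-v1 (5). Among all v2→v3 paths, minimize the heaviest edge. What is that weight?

13

Some routes from v2 to v3:
v2→v4→v6→v1→v0→v3: max(5, 3, 4, 5, 13) = 13
v2→v0→v4→v6→v5→v3: max(12, 4, 3, 22, 15) = 22
v2→v0→v3: max(12, 13) = 13
v2→v4→v0→v3: max(5, 4, 13) = 13
v2→v0→v1→v6→v5→v3: max(12, 5, 4, 22, 15) = 22
Best route has worst link 13.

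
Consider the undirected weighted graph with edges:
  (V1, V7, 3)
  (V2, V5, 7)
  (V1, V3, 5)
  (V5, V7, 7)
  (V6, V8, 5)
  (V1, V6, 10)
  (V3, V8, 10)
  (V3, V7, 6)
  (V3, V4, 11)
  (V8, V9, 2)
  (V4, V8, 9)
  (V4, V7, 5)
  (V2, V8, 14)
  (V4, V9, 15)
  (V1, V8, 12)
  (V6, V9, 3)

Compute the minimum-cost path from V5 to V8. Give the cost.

21

A few of the V5→V8 routes:
V5 → V7 → V1 → V3 → V8: 7 + 3 + 5 + 10 = 25
V5 → V7 → V1 → V6 → V8: 7 + 3 + 10 + 5 = 25
V5 → V7 → V3 → V8: 7 + 6 + 10 = 23
V5 → V7 → V4 → V8: 7 + 5 + 9 = 21
V5 → V2 → V8: 7 + 14 = 21
V5 → V7 → V1 → V8: 7 + 3 + 12 = 22
Shortest: 21.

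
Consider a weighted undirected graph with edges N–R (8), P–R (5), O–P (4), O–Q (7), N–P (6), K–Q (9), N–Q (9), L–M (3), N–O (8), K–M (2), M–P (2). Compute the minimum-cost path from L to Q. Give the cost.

Checking several routes:
L -> M -> K -> Q: 3 + 2 + 9 = 14
L -> M -> P -> N -> O -> Q: 3 + 2 + 6 + 8 + 7 = 26
L -> M -> P -> O -> Q: 3 + 2 + 4 + 7 = 16
L -> M -> P -> N -> Q: 3 + 2 + 6 + 9 = 20
L -> M -> P -> R -> N -> Q: 3 + 2 + 5 + 8 + 9 = 27
L -> M -> P -> O -> N -> Q: 3 + 2 + 4 + 8 + 9 = 26
Shortest: 14.

14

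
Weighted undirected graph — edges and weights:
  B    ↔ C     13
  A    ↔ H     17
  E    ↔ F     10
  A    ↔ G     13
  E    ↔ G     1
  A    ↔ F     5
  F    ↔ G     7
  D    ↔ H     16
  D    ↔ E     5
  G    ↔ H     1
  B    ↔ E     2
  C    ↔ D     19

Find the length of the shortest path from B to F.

10

A few of the B→F routes:
B-E-G-F: 2 + 1 + 7 = 10
B-E-F: 2 + 10 = 12
B-E-G-A-F: 2 + 1 + 13 + 5 = 21
B-E-G-H-A-F: 2 + 1 + 1 + 17 + 5 = 26
Best route has total 10.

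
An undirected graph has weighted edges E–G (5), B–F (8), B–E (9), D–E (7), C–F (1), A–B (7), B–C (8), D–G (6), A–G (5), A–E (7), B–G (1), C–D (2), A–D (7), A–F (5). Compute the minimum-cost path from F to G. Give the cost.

Checking several routes:
F -> A -> G: 5 + 5 = 10
F -> B -> G: 8 + 1 = 9
F -> A -> B -> G: 5 + 7 + 1 = 13
F -> C -> B -> G: 1 + 8 + 1 = 10
F -> C -> D -> G: 1 + 2 + 6 = 9
F -> C -> D -> E -> G: 1 + 2 + 7 + 5 = 15
Best route has total 9.

9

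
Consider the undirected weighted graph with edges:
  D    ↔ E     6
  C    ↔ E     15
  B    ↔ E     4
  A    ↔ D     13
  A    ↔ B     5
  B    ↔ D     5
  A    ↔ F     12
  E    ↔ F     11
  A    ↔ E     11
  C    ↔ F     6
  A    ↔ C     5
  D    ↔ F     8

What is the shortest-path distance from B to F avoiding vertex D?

15

Checking several routes:
B - E - A - C - F: 4 + 11 + 5 + 6 = 26
B - A - F: 5 + 12 = 17
B - E - F: 4 + 11 = 15
B - E - C - F: 4 + 15 + 6 = 25
B - E - A - F: 4 + 11 + 12 = 27
B - A - C - F: 5 + 5 + 6 = 16
The minimum is 15.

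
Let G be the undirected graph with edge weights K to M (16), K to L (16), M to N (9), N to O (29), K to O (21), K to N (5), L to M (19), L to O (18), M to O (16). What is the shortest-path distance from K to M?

Comparing a few candidate routes:
K -> N -> O -> M: 5 + 29 + 16 = 50
K -> N -> M: 5 + 9 = 14
K -> O -> M: 21 + 16 = 37
K -> M: 16
K -> L -> M: 16 + 19 = 35
K -> L -> O -> M: 16 + 18 + 16 = 50
Shortest: 14.

14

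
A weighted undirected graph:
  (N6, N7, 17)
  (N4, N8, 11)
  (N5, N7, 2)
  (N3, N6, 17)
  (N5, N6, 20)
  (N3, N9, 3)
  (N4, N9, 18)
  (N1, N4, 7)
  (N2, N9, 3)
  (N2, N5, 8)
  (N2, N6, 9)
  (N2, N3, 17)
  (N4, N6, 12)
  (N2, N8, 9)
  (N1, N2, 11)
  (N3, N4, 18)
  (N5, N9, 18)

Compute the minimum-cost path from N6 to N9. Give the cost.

Comparing a few candidate routes:
N6-N2-N9: 9 + 3 = 12
N6-N3-N9: 17 + 3 = 20
N6-N2-N3-N9: 9 + 17 + 3 = 29
The minimum is 12.

12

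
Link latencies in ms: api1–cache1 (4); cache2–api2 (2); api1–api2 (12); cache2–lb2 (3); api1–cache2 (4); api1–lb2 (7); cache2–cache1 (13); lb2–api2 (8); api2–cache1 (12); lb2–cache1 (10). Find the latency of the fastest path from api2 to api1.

6

Some routes from api2 to api1:
api2-cache2-lb2-api1: 2 + 3 + 7 = 12
api2-api1: 12
api2-cache2-api1: 2 + 4 = 6
Shortest: 6 ms.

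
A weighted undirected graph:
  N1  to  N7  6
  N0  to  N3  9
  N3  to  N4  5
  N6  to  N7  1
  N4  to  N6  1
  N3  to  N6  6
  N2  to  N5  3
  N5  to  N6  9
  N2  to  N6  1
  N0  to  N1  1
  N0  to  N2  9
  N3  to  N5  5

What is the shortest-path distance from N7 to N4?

2

Comparing a few candidate routes:
N7 → N6 → N2 → N5 → N3 → N4: 1 + 1 + 3 + 5 + 5 = 15
N7 → N6 → N4: 1 + 1 = 2
N7 → N6 → N5 → N3 → N4: 1 + 9 + 5 + 5 = 20
N7 → N6 → N3 → N4: 1 + 6 + 5 = 12
N7 → N1 → N0 → N2 → N6 → N4: 6 + 1 + 9 + 1 + 1 = 18
The minimum is 2.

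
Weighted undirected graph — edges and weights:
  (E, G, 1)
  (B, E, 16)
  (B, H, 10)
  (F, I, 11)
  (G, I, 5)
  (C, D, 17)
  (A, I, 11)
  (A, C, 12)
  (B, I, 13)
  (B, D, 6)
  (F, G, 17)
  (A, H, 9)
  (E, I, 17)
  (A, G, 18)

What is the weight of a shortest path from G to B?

17

A few of the G→B routes:
G -> E -> B: 1 + 16 = 17
G -> I -> B: 5 + 13 = 18
G -> E -> I -> B: 1 + 17 + 13 = 31
The minimum is 17.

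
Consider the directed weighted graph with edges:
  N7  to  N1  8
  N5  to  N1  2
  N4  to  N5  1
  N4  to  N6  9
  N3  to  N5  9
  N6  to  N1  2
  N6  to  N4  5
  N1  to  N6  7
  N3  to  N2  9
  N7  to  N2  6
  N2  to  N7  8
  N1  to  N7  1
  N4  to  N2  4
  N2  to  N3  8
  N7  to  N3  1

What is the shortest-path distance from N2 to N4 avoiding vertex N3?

Paths from N2 to N4 avoiding N3:
N2→N7→N1→N6→N4: 8 + 8 + 7 + 5 = 28
Best route has total 28.

28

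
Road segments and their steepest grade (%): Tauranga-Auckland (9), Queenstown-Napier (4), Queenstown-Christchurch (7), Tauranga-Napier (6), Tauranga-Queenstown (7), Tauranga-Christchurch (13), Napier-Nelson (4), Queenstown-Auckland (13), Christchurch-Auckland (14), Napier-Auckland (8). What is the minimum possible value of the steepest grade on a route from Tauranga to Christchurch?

7

A few of the Tauranga→Christchurch routes:
Tauranga -> Auckland -> Napier -> Queenstown -> Christchurch: max(9, 8, 4, 7) = 9
Tauranga -> Christchurch: max(13) = 13
Tauranga -> Napier -> Auckland -> Queenstown -> Christchurch: max(6, 8, 13, 7) = 13
Tauranga -> Napier -> Queenstown -> Christchurch: max(6, 4, 7) = 7
Tauranga -> Queenstown -> Christchurch: max(7, 7) = 7
Tauranga -> Auckland -> Queenstown -> Christchurch: max(9, 13, 7) = 13
Smallest bottleneck: 7%.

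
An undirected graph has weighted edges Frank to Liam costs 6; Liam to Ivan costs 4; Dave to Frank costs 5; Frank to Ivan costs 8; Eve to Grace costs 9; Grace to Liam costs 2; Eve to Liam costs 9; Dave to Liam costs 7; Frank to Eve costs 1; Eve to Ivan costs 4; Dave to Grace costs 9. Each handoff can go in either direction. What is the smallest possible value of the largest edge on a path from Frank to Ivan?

4

Comparing a few candidate routes:
Frank -> Eve -> Grace -> Dave -> Liam -> Ivan: max(1, 9, 9, 7, 4) = 9
Frank -> Eve -> Liam -> Ivan: max(1, 9, 4) = 9
Frank -> Eve -> Ivan: max(1, 4) = 4
Frank -> Ivan: max(8) = 8
Frank -> Liam -> Ivan: max(6, 4) = 6
Frank -> Dave -> Liam -> Ivan: max(5, 7, 4) = 7
Best route has worst link 4.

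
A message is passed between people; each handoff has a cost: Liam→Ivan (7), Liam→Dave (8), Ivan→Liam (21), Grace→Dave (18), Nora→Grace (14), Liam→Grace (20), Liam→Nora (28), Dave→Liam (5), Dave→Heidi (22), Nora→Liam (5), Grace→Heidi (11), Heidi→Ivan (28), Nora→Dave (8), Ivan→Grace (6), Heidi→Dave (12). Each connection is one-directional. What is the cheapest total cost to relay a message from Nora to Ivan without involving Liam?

53

Routes from Nora to Ivan avoiding Liam:
Nora → Dave → Heidi → Ivan: 8 + 22 + 28 = 58
Nora → Grace → Dave → Heidi → Ivan: 14 + 18 + 22 + 28 = 82
Nora → Grace → Heidi → Ivan: 14 + 11 + 28 = 53
Shortest: 53.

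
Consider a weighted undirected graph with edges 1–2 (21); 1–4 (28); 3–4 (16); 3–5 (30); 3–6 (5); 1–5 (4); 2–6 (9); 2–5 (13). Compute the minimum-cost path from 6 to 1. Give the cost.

26

Candidate routes:
6 - 3 - 5 - 1: 5 + 30 + 4 = 39
6 - 2 - 5 - 3 - 4 - 1: 9 + 13 + 30 + 16 + 28 = 96
6 - 2 - 1: 9 + 21 = 30
6 - 3 - 4 - 1: 5 + 16 + 28 = 49
6 - 3 - 5 - 2 - 1: 5 + 30 + 13 + 21 = 69
6 - 2 - 5 - 1: 9 + 13 + 4 = 26
The minimum is 26.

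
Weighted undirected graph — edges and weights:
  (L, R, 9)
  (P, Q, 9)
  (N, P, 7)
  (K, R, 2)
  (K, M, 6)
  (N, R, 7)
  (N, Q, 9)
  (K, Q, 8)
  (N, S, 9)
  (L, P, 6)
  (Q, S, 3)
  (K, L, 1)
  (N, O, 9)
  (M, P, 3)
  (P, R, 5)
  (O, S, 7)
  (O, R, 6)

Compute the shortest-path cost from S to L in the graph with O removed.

12

A few of the S→L routes:
S-Q-P-R-K-L: 3 + 9 + 5 + 2 + 1 = 20
S-N-R-K-L: 9 + 7 + 2 + 1 = 19
S-Q-K-L: 3 + 8 + 1 = 12
S-Q-P-L: 3 + 9 + 6 = 18
S-Q-N-R-K-L: 3 + 9 + 7 + 2 + 1 = 22
Shortest: 12.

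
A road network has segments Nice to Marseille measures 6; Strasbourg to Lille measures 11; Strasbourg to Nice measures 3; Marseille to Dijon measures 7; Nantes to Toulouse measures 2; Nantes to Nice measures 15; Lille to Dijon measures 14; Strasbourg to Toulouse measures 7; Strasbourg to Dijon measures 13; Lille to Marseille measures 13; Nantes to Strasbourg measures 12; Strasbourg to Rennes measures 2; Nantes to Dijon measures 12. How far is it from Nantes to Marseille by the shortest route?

18

Comparing a few candidate routes:
Nantes→Nice→Marseille: 15 + 6 = 21
Nantes→Toulouse→Strasbourg→Nice→Marseille: 2 + 7 + 3 + 6 = 18
Nantes→Dijon→Marseille: 12 + 7 = 19
The minimum is 18.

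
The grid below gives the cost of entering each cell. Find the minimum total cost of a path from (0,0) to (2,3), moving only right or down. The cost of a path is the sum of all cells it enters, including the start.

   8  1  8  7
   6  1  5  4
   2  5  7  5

Cheapest: [0,0]→[0,1]→[1,1]→[1,2]→[1,3]→[2,3]
  8 + 1 + 1 + 5 + 4 + 5 = 24

24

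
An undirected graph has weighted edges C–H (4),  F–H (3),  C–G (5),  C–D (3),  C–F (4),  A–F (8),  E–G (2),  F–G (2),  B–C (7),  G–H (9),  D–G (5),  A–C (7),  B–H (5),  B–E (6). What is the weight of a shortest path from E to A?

12

Comparing a few candidate routes:
E→G→F→A: 2 + 2 + 8 = 12
E→G→C→A: 2 + 5 + 7 = 14
E→G→F→C→A: 2 + 2 + 4 + 7 = 15
E→G→D→C→A: 2 + 5 + 3 + 7 = 17
E→G→C→F→A: 2 + 5 + 4 + 8 = 19
E→G→F→H→C→A: 2 + 2 + 3 + 4 + 7 = 18
The minimum is 12.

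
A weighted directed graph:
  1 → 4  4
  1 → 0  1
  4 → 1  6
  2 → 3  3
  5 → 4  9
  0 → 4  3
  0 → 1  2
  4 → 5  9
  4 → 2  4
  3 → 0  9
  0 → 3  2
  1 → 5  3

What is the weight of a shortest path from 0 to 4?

Paths from 0 to 4:
0-1-5-4: 2 + 3 + 9 = 14
0-4: 3
0-1-4: 2 + 4 = 6
The minimum is 3.

3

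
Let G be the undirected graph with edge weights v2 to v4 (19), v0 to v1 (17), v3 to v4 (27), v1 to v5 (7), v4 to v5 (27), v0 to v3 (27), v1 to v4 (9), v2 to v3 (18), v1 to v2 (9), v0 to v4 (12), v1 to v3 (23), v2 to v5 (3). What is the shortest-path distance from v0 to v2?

26

A few of the v0→v2 routes:
v0→v4→v2: 12 + 19 = 31
v0→v1→v2: 17 + 9 = 26
v0→v4→v1→v2: 12 + 9 + 9 = 30
v0→v4→v1→v5→v2: 12 + 9 + 7 + 3 = 31
v0→v1→v5→v2: 17 + 7 + 3 = 27
Best route has total 26.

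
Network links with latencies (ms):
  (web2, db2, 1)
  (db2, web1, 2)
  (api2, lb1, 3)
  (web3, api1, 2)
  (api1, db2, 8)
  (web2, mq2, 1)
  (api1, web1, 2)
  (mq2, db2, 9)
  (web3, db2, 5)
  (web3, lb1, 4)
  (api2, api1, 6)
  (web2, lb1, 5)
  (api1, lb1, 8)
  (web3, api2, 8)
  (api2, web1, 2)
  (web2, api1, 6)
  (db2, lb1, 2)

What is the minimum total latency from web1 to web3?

4

A few of the web1→web3 routes:
web1 → db2 → web3: 2 + 5 = 7
web1 → api1 → web3: 2 + 2 = 4
web1 → api2 → lb1 → web3: 2 + 3 + 4 = 9
web1 → db2 → lb1 → web3: 2 + 2 + 4 = 8
The minimum is 4 ms.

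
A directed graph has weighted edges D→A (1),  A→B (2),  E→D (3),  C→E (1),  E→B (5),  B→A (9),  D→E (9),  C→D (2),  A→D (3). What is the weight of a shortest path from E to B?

5

Routes from E to B:
E - B: 5
E - D - A - B: 3 + 1 + 2 = 6
The minimum is 5.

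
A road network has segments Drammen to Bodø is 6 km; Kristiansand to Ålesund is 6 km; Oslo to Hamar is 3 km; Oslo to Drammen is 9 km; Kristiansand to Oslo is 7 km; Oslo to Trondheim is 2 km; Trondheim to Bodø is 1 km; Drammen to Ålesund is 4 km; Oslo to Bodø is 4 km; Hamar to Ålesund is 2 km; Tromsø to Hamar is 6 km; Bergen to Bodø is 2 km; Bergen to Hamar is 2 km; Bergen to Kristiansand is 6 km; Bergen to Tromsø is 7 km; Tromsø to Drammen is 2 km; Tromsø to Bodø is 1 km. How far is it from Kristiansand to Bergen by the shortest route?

Comparing a few candidate routes:
Kristiansand-Oslo-Trondheim-Bodø-Bergen: 7 + 2 + 1 + 2 = 12
Kristiansand-Oslo-Hamar-Bergen: 7 + 3 + 2 = 12
Kristiansand-Bergen: 6
Kristiansand-Ålesund-Hamar-Bergen: 6 + 2 + 2 = 10
The minimum is 6 km.

6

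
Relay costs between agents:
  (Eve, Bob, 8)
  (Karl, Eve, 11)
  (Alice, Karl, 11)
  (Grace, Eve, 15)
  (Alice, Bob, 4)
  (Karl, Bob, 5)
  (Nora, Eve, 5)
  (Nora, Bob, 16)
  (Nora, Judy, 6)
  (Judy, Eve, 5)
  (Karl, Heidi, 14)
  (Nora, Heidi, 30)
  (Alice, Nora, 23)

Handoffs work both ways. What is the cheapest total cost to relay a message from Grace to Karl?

26

Some routes from Grace to Karl:
Grace→Eve→Bob→Karl: 15 + 8 + 5 = 28
Grace→Eve→Karl: 15 + 11 = 26
Grace→Eve→Bob→Alice→Karl: 15 + 8 + 4 + 11 = 38
Shortest: 26.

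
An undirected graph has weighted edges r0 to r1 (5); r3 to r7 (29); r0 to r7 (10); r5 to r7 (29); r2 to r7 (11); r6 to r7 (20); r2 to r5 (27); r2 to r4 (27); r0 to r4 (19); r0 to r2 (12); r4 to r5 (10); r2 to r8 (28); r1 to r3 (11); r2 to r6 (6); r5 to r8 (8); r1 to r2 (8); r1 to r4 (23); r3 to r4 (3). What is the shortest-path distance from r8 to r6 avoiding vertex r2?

Some routes from r8 to r6 avoiding r2:
r8 -> r5 -> r4 -> r3 -> r7 -> r6: 8 + 10 + 3 + 29 + 20 = 70
r8 -> r5 -> r4 -> r3 -> r1 -> r0 -> r7 -> r6: 8 + 10 + 3 + 11 + 5 + 10 + 20 = 67
r8 -> r5 -> r4 -> r1 -> r0 -> r7 -> r6: 8 + 10 + 23 + 5 + 10 + 20 = 76
r8 -> r5 -> r4 -> r0 -> r7 -> r6: 8 + 10 + 19 + 10 + 20 = 67
r8 -> r5 -> r7 -> r6: 8 + 29 + 20 = 57
Best route has total 57.

57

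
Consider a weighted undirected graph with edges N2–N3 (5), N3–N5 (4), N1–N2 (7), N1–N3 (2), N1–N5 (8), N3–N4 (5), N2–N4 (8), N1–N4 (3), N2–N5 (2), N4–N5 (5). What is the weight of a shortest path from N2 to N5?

Some routes from N2 to N5:
N2 -> N3 -> N4 -> N5: 5 + 5 + 5 = 15
N2 -> N3 -> N5: 5 + 4 = 9
N2 -> N5: 2
N2 -> N4 -> N5: 8 + 5 = 13
N2 -> N1 -> N3 -> N5: 7 + 2 + 4 = 13
Shortest: 2.

2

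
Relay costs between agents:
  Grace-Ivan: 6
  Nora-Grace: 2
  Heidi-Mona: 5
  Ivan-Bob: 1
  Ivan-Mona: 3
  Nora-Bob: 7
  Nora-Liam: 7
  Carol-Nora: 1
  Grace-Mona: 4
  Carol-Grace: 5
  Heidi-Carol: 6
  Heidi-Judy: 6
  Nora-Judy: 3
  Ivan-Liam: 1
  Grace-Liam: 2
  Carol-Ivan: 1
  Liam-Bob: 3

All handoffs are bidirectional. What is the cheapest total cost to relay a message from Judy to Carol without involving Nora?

12

Comparing a few candidate routes:
Judy → Heidi → Mona → Grace → Liam → Ivan → Carol: 6 + 5 + 4 + 2 + 1 + 1 = 19
Judy → Heidi → Mona → Ivan → Carol: 6 + 5 + 3 + 1 = 15
Judy → Heidi → Carol: 6 + 6 = 12
Best route has total 12.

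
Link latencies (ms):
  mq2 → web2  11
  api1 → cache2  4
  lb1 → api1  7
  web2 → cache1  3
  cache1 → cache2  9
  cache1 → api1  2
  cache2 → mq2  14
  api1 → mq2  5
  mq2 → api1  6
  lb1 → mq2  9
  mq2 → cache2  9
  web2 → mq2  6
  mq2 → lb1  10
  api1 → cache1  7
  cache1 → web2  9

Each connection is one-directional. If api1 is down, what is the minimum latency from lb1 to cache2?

Candidate routes:
lb1 - mq2 - web2 - cache1 - cache2: 9 + 11 + 3 + 9 = 32
lb1 - mq2 - cache2: 9 + 9 = 18
Shortest: 18 ms.

18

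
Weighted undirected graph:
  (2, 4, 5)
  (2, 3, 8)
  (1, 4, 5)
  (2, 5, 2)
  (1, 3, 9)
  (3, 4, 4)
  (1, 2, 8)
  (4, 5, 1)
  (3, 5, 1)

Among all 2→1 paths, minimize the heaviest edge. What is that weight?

5

Checking several routes:
2 → 1: max(8) = 8
2 → 5 → 3 → 4 → 1: max(2, 1, 4, 5) = 5
2 → 3 → 4 → 1: max(8, 4, 5) = 8
2 → 3 → 5 → 4 → 1: max(8, 1, 1, 5) = 8
2 → 5 → 4 → 1: max(2, 1, 5) = 5
2 → 4 → 1: max(5, 5) = 5
Smallest bottleneck: 5.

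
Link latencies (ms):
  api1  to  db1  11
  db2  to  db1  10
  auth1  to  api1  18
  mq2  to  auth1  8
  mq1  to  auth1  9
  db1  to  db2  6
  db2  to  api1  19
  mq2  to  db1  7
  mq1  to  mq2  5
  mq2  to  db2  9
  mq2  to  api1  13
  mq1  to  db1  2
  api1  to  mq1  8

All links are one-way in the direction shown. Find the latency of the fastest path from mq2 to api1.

Paths from mq2 to api1:
mq2 → api1: 13
mq2 → auth1 → api1: 8 + 18 = 26
mq2 → db1 → db2 → api1: 7 + 6 + 19 = 32
mq2 → db2 → api1: 9 + 19 = 28
The minimum is 13 ms.

13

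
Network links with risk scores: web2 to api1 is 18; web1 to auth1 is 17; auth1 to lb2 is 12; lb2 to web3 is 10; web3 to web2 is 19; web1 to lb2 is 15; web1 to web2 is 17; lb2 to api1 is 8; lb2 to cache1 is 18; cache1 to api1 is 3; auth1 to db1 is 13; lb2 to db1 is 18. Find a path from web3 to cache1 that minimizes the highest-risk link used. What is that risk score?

Some routes from web3 to cache1:
web3→lb2→api1→cache1: max(10, 8, 3) = 10
web3→lb2→auth1→web1→web2→api1→cache1: max(10, 12, 17, 17, 18, 3) = 18
web3→lb2→cache1: max(10, 18) = 18
Best route has worst link 10.

10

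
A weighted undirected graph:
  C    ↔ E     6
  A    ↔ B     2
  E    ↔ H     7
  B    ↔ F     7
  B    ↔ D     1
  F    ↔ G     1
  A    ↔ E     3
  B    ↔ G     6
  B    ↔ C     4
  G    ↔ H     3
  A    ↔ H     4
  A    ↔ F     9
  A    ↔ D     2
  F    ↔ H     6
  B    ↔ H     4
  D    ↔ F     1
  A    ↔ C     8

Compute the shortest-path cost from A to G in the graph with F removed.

A few of the A→G routes:
A-B-G: 2 + 6 = 8
A-H-G: 4 + 3 = 7
A-B-H-G: 2 + 4 + 3 = 9
A-D-B-G: 2 + 1 + 6 = 9
Best route has total 7.

7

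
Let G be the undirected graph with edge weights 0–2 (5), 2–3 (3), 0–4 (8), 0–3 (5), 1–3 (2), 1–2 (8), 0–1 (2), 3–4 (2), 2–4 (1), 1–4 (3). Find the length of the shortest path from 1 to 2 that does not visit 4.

Checking several routes:
1-0-2: 2 + 5 = 7
1-3-2: 2 + 3 = 5
1-0-3-2: 2 + 5 + 3 = 10
1-2: 8
Shortest: 5.

5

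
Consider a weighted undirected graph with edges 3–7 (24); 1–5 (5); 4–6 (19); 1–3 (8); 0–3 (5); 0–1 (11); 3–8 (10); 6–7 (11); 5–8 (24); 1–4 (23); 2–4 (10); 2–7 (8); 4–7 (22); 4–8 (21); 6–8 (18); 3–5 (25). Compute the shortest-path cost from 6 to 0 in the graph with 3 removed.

53

Some routes from 6 to 0 avoiding 3:
6 -> 4 -> 1 -> 0: 19 + 23 + 11 = 53
6 -> 8 -> 4 -> 1 -> 0: 18 + 21 + 23 + 11 = 73
6 -> 7 -> 2 -> 4 -> 1 -> 0: 11 + 8 + 10 + 23 + 11 = 63
6 -> 7 -> 4 -> 1 -> 0: 11 + 22 + 23 + 11 = 67
6 -> 4 -> 8 -> 5 -> 1 -> 0: 19 + 21 + 24 + 5 + 11 = 80
6 -> 8 -> 5 -> 1 -> 0: 18 + 24 + 5 + 11 = 58
Best route has total 53.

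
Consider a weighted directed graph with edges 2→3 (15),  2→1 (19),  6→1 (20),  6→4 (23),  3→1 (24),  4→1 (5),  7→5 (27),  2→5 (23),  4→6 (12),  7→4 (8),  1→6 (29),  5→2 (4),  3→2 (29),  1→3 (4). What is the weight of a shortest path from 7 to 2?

Routes from 7 to 2:
7 - 4 - 1 - 3 - 2: 8 + 5 + 4 + 29 = 46
7 - 4 - 6 - 1 - 3 - 2: 8 + 12 + 20 + 4 + 29 = 73
7 - 5 - 2: 27 + 4 = 31
Best route has total 31.

31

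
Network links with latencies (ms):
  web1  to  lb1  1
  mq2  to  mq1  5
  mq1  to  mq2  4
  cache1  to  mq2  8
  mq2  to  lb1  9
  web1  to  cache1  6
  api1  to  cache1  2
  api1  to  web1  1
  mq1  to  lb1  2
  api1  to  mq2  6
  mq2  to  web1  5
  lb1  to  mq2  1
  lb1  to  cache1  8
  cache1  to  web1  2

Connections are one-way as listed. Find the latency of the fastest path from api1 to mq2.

Comparing a few candidate routes:
api1 -> cache1 -> web1 -> lb1 -> mq2: 2 + 2 + 1 + 1 = 6
api1 -> web1 -> lb1 -> mq2: 1 + 1 + 1 = 3
api1 -> mq2: 6
Shortest: 3 ms.

3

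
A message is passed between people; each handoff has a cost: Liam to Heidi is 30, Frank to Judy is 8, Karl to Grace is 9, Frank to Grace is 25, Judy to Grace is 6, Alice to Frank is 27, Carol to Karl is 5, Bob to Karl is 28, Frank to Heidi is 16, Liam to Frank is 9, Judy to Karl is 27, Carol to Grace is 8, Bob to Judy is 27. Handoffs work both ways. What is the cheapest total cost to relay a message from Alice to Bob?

62

Checking several routes:
Alice→Frank→Grace→Karl→Bob: 27 + 25 + 9 + 28 = 89
Alice→Frank→Grace→Judy→Bob: 27 + 25 + 6 + 27 = 85
Alice→Frank→Judy→Grace→Carol→Karl→Bob: 27 + 8 + 6 + 8 + 5 + 28 = 82
Alice→Frank→Judy→Bob: 27 + 8 + 27 = 62
Alice→Frank→Judy→Grace→Karl→Bob: 27 + 8 + 6 + 9 + 28 = 78
Shortest: 62.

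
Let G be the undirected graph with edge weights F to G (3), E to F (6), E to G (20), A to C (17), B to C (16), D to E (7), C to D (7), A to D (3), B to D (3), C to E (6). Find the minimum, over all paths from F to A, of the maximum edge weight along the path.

7

A few of the F→A routes:
F→E→D→A: max(6, 7, 3) = 7
F→E→C→B→D→A: max(6, 6, 16, 3, 3) = 16
F→E→C→D→A: max(6, 6, 7, 3) = 7
F→E→C→A: max(6, 6, 17) = 17
The minimum achievable maximum is 7.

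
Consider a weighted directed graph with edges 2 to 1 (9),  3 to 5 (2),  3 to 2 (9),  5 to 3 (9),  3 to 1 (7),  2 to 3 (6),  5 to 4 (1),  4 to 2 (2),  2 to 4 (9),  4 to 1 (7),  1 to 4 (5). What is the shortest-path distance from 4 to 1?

Candidate routes:
4-2-3-1: 2 + 6 + 7 = 15
4-1: 7
4-2-1: 2 + 9 = 11
Best route has total 7.

7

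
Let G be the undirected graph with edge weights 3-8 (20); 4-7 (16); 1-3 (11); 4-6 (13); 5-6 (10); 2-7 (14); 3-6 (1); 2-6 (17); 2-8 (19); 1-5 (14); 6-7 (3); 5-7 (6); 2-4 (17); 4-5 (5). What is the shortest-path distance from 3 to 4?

14

Checking several routes:
3 - 6 - 4: 1 + 13 = 14
3 - 6 - 5 - 4: 1 + 10 + 5 = 16
3 - 6 - 7 - 4: 1 + 3 + 16 = 20
3 - 6 - 7 - 5 - 4: 1 + 3 + 6 + 5 = 15
The minimum is 14.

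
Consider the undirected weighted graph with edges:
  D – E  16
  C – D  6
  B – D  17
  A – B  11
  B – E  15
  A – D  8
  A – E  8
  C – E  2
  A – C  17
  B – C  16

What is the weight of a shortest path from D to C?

Some routes from D to C:
D → A → C: 8 + 17 = 25
D → E → C: 16 + 2 = 18
D → B → C: 17 + 16 = 33
D → A → E → C: 8 + 8 + 2 = 18
D → C: 6
The minimum is 6.

6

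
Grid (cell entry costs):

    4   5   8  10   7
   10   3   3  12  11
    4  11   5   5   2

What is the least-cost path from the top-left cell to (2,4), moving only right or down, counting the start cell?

One optimal route is r0c0→r0c1→r1c1→r1c2→r2c2→r2c3→r2c4.
Its cost is 4 + 5 + 3 + 3 + 5 + 5 + 2 = 27.

27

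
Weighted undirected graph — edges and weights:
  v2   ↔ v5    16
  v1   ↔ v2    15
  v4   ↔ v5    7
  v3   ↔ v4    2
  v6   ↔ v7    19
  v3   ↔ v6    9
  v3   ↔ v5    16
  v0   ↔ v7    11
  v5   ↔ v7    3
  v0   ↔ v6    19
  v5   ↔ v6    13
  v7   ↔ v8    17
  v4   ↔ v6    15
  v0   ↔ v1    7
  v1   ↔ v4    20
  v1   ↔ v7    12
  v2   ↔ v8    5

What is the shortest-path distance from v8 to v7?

A few of the v8→v7 routes:
v8-v2-v1-v7: 5 + 15 + 12 = 32
v8-v7: 17
v8-v2-v5-v7: 5 + 16 + 3 = 24
Shortest: 17.

17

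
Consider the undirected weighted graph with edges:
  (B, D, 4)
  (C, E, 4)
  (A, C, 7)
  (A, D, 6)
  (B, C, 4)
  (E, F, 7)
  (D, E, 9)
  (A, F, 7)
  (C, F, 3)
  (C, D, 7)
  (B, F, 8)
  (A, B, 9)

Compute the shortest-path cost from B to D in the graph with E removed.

A few of the B→D routes:
B → D: 4
B → C → D: 4 + 7 = 11
B → A → D: 9 + 6 = 15
Best route has total 4.

4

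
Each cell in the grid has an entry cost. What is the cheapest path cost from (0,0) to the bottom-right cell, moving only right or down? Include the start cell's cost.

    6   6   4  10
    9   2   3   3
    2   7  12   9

29

One optimal route is [0,0] → [0,1] → [1,1] → [1,2] → [1,3] → [2,3].
Its cost is 6 + 6 + 2 + 3 + 3 + 9 = 29.
For comparison, the top-then-right route costs 38.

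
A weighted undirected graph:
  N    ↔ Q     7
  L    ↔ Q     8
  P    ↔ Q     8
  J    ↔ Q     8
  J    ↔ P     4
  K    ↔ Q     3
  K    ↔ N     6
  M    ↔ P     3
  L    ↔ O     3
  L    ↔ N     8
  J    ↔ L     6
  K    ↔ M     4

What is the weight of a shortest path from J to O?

Comparing a few candidate routes:
J -> P -> M -> K -> N -> L -> O: 4 + 3 + 4 + 6 + 8 + 3 = 28
J -> Q -> N -> L -> O: 8 + 7 + 8 + 3 = 26
J -> P -> Q -> L -> O: 4 + 8 + 8 + 3 = 23
J -> Q -> L -> O: 8 + 8 + 3 = 19
J -> P -> M -> K -> Q -> L -> O: 4 + 3 + 4 + 3 + 8 + 3 = 25
J -> L -> O: 6 + 3 = 9
The minimum is 9.

9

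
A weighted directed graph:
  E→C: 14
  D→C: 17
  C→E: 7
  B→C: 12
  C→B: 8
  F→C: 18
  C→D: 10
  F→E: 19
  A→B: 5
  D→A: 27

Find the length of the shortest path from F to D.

Routes from F to D:
F→C→D: 18 + 10 = 28
F→E→C→D: 19 + 14 + 10 = 43
Shortest: 28.

28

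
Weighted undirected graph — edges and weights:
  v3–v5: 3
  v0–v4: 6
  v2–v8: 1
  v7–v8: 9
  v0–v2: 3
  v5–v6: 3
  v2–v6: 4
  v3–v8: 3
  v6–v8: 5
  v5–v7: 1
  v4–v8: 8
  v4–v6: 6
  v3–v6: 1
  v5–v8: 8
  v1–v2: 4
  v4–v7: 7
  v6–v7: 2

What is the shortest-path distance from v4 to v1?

13

Checking several routes:
v4 -> v6 -> v3 -> v8 -> v2 -> v1: 6 + 1 + 3 + 1 + 4 = 15
v4 -> v0 -> v2 -> v1: 6 + 3 + 4 = 13
v4 -> v6 -> v8 -> v2 -> v1: 6 + 5 + 1 + 4 = 16
v4 -> v6 -> v2 -> v1: 6 + 4 + 4 = 14
v4 -> v8 -> v2 -> v1: 8 + 1 + 4 = 13
Shortest: 13.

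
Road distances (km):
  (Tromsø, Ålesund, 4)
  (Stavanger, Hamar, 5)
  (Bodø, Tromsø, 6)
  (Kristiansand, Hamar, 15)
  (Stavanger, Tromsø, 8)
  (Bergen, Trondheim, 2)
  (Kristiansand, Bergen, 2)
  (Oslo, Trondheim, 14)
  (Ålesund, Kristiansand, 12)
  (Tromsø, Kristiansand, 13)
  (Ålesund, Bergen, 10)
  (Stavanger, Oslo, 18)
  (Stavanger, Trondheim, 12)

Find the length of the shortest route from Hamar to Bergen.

A few of the Hamar→Bergen routes:
Hamar-Kristiansand-Bergen: 15 + 2 = 17
Hamar-Stavanger-Tromsø-Ålesund-Bergen: 5 + 8 + 4 + 10 = 27
Hamar-Stavanger-Trondheim-Bergen: 5 + 12 + 2 = 19
Shortest: 17 km.

17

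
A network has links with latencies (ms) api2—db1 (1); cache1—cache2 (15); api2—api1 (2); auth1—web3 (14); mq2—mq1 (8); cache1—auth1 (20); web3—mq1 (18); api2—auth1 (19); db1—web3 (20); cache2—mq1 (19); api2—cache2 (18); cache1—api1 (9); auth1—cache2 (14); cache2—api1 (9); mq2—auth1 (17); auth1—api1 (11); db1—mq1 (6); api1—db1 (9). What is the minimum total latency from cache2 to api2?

Checking several routes:
cache2 -> mq1 -> db1 -> api2: 19 + 6 + 1 = 26
cache2 -> api1 -> api2: 9 + 2 = 11
cache2 -> api1 -> db1 -> api2: 9 + 9 + 1 = 19
cache2 -> api2: 18
Best route has total 11 ms.

11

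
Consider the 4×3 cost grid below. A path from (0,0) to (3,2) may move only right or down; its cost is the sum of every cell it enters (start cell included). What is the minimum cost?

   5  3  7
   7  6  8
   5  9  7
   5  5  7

Path (0,0)→(1,0)→(2,0)→(3,0)→(3,1)→(3,2): 5 + 7 + 5 + 5 + 5 + 7 = 34.

34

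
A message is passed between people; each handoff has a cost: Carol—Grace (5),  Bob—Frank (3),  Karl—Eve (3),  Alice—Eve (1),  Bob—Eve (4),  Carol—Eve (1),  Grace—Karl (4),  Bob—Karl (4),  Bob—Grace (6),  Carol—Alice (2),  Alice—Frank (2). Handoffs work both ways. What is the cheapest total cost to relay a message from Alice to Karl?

Some routes from Alice to Karl:
Alice → Frank → Bob → Karl: 2 + 3 + 4 = 9
Alice → Eve → Karl: 1 + 3 = 4
Alice → Carol → Eve → Karl: 2 + 1 + 3 = 6
Shortest: 4.

4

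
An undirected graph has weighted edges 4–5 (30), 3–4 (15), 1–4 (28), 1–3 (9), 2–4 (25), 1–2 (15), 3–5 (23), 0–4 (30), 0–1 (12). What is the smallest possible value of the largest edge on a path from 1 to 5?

Checking several routes:
1→2→4→3→5: max(15, 25, 15, 23) = 25
1→3→4→5: max(9, 15, 30) = 30
1→0→4→3→5: max(12, 30, 15, 23) = 30
1→3→5: max(9, 23) = 23
1→2→4→5: max(15, 25, 30) = 30
1→4→3→5: max(28, 15, 23) = 28
Best route has worst link 23.

23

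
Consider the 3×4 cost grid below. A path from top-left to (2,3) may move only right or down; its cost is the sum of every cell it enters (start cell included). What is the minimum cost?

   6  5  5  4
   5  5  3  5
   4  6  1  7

27

Cheapest: r0c0 → r0c1 → r0c2 → r1c2 → r2c2 → r2c3
  6 + 5 + 5 + 3 + 1 + 7 = 27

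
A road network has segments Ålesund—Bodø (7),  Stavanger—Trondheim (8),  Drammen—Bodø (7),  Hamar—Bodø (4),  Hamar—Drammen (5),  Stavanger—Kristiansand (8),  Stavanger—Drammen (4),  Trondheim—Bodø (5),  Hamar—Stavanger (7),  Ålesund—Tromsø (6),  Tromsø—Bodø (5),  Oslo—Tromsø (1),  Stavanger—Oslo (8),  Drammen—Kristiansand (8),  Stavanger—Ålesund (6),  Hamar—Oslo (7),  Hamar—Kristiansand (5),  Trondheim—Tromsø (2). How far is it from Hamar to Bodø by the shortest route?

A few of the Hamar→Bodø routes:
Hamar → Oslo → Tromsø → Bodø: 7 + 1 + 5 = 13
Hamar → Oslo → Tromsø → Trondheim → Bodø: 7 + 1 + 2 + 5 = 15
Hamar → Drammen → Bodø: 5 + 7 = 12
Hamar → Bodø: 4
Shortest: 4.

4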